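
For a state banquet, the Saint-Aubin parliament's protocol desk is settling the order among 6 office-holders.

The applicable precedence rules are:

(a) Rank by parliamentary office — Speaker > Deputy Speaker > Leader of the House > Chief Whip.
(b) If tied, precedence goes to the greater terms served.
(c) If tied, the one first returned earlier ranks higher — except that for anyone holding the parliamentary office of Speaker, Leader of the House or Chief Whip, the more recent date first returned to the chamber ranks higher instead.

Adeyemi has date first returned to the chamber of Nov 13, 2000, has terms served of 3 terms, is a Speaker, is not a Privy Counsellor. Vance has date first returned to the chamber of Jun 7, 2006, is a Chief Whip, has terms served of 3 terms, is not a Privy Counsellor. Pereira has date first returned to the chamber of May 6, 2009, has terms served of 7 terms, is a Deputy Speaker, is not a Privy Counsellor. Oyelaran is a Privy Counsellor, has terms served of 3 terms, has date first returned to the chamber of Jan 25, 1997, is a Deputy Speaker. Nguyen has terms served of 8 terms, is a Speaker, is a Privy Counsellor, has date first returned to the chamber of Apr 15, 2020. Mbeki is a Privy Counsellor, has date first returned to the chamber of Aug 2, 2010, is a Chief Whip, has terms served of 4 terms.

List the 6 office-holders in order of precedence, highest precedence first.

Nguyen, Adeyemi, Pereira, Oyelaran, Mbeki, Vance

By parliamentary office: Nguyen and Adeyemi (Speaker); then Pereira and Oyelaran (Deputy Speaker); then Mbeki and Vance (Chief Whip).
Among Nguyen and Adeyemi, by terms served (higher first): Nguyen (8 terms) before Adeyemi (3 terms).
Among Pereira and Oyelaran, by terms served (higher first): Pereira (7 terms) before Oyelaran (3 terms).
Among Mbeki and Vance, by terms served (higher first): Mbeki (4 terms) before Vance (3 terms).
Full order: Nguyen, Adeyemi, Pereira, Oyelaran, Mbeki, Vance.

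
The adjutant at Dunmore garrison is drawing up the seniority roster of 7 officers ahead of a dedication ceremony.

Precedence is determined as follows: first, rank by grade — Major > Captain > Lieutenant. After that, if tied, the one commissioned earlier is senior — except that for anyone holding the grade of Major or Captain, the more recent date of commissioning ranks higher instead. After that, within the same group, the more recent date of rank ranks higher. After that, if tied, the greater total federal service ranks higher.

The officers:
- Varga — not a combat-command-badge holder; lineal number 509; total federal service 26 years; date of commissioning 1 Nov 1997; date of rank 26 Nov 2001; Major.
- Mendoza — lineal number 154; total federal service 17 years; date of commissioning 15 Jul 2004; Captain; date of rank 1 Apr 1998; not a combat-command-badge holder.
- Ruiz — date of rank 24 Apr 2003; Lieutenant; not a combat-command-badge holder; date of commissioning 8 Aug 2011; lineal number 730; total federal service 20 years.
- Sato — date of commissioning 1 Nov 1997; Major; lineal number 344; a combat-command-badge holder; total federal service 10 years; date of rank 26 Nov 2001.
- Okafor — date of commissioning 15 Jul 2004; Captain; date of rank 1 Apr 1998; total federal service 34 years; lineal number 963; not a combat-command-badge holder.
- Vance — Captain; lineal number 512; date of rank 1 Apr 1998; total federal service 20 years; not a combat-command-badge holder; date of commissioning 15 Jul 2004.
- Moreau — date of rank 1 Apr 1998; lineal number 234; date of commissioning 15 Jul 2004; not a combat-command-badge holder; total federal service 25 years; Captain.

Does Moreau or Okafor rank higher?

Okafor

By grade: Varga and Sato (Major); then Okafor, Moreau, Vance and Mendoza (Captain); then Ruiz (Lieutenant).
Varga and Sato both have date of commissioning 1 Nov 1997, so the next rule applies.
Varga and Sato both have date of rank 26 Nov 2001, so the next rule applies.
Among Varga and Sato, by total federal service (higher first): Varga (26 years) before Sato (10 years).
Okafor, Moreau, Vance and Mendoza all have date of commissioning 15 Jul 2004, so the next rule applies.
Okafor, Moreau, Vance and Mendoza all have date of rank 1 Apr 1998, so the next rule applies.
Among Okafor, Moreau, Vance and Mendoza, by total federal service (higher first): Okafor (34 years) before Moreau (25 years) before Vance (20 years) before Mendoza (17 years).
So Okafor takes precedence.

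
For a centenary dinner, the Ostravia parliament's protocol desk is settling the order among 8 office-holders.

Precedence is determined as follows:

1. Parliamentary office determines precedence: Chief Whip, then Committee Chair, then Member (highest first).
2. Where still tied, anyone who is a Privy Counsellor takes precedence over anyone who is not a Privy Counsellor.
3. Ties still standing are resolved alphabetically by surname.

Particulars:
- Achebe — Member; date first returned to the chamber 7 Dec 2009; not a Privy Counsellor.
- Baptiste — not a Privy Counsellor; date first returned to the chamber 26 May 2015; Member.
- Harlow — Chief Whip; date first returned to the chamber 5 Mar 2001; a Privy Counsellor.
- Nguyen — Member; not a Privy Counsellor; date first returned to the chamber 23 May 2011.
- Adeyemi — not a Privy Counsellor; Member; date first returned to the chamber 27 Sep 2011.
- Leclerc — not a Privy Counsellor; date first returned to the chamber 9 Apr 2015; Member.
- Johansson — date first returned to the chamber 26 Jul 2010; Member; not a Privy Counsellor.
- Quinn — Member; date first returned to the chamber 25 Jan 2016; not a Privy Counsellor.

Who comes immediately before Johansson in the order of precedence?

Baptiste

By parliamentary office: Harlow (Chief Whip); then Achebe, Adeyemi, Baptiste, Johansson, Leclerc, Nguyen and Quinn (Member).
Achebe, Adeyemi, Baptiste, Johansson, Leclerc, Nguyen and Quinn are each not a Privy Counsellor, so the next rule applies.
Among Achebe, Adeyemi, Baptiste, Johansson, Leclerc, Nguyen and Quinn, alphabetically by surname: Achebe before Adeyemi before Baptiste before Johansson before Leclerc before Nguyen before Quinn.
Order: Harlow, Achebe, Adeyemi, Baptiste, Johansson, Leclerc, Nguyen, Quinn.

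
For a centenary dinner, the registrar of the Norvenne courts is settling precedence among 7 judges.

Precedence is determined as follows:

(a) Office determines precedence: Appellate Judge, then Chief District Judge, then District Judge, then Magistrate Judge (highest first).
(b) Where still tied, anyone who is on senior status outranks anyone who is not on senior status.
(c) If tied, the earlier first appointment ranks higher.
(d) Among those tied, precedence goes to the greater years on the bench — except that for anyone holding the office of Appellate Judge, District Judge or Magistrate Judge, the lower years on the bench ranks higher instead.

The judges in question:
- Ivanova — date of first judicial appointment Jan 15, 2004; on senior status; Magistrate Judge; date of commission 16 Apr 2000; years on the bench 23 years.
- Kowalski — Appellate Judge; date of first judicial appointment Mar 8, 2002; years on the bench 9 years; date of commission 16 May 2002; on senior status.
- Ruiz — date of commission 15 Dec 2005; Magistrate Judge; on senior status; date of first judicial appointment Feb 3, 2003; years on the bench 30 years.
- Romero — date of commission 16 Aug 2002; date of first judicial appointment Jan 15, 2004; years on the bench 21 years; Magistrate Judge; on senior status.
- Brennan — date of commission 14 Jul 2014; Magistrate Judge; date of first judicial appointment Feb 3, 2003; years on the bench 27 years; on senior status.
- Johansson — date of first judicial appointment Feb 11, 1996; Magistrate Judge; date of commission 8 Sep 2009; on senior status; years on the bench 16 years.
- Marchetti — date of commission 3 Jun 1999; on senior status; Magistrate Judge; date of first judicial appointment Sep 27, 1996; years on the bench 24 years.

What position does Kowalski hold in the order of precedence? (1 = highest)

1

By office: Kowalski (Appellate Judge); then Johansson, Marchetti, Brennan, Ruiz, Romero and Ivanova (Magistrate Judge).
Johansson, Marchetti, Brennan, Ruiz, Romero and Ivanova are each on senior status, so the next rule applies.
Among Johansson, Marchetti, Brennan, Ruiz, Romero and Ivanova, by date of first judicial appointment (earlier first): Johansson (Feb 11, 1996) before Marchetti (Sep 27, 1996) before Brennan and Ruiz (Feb 3, 2003) before Romero and Ivanova (Jan 15, 2004).
Among Brennan and Ruiz, by years on the bench (lower first) (reversed rule for this group): Brennan (27 years) before Ruiz (30 years).
Among Romero and Ivanova, by years on the bench (lower first) (reversed rule for this group): Romero (21 years) before Ivanova (23 years).
Order: Kowalski, Johansson, Marchetti, Brennan, Ruiz, Romero, Ivanova. So position 1.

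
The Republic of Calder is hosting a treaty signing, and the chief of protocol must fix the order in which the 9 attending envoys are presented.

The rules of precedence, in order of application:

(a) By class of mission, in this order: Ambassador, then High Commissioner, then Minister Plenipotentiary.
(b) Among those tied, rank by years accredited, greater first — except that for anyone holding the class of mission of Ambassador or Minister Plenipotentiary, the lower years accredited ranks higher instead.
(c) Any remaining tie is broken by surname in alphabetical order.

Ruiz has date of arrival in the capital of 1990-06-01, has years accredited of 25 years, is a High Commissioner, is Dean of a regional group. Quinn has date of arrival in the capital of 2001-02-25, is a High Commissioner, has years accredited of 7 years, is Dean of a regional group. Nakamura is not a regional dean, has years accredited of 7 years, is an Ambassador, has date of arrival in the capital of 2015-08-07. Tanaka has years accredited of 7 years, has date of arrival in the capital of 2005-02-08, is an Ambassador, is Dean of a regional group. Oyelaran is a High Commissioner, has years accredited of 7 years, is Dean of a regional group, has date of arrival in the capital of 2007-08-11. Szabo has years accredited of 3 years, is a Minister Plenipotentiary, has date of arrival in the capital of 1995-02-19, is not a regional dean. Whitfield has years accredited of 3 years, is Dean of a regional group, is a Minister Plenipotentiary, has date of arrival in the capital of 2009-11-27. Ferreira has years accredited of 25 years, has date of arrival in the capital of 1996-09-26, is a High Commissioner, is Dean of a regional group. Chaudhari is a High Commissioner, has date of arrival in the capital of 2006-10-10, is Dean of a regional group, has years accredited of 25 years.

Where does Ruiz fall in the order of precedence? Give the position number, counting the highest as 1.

By class of mission: Nakamura and Tanaka (Ambassador); then Chaudhari, Ferreira, Ruiz, Oyelaran and Quinn (High Commissioner); then Szabo and Whitfield (Minister Plenipotentiary).
Nakamura and Tanaka both have years accredited 7 years, so the next rule applies.
Among Nakamura and Tanaka, alphabetically by surname: Nakamura before Tanaka.
Among Chaudhari, Ferreira, Ruiz, Oyelaran and Quinn, by years accredited (higher first): Chaudhari, Ferreira and Ruiz (25 years) before Oyelaran and Quinn (7 years).
Among Chaudhari, Ferreira and Ruiz, alphabetically by surname: Chaudhari before Ferreira before Ruiz.
Among Oyelaran and Quinn, alphabetically by surname: Oyelaran before Quinn.
Szabo and Whitfield both have years accredited 3 years, so the next rule applies.
Among Szabo and Whitfield, alphabetically by surname: Szabo before Whitfield.
Order: Nakamura, Tanaka, Chaudhari, Ferreira, Ruiz, Oyelaran, Quinn, Szabo, Whitfield. So position 5.

5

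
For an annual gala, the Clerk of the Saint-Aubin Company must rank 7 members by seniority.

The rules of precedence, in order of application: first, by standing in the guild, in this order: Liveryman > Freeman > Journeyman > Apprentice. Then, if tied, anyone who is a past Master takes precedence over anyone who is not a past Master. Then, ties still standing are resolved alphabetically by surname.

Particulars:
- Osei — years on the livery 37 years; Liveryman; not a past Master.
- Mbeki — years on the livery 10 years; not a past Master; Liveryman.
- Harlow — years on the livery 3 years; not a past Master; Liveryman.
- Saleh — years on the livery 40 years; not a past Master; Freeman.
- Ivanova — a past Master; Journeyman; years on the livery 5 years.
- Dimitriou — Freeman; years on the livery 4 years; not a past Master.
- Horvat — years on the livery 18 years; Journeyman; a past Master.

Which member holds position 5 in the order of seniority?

Saleh

By standing in the guild: Harlow, Mbeki and Osei (Liveryman); then Dimitriou and Saleh (Freeman); then Horvat and Ivanova (Journeyman).
Harlow, Mbeki and Osei are each not a past Master, so the next rule applies.
Among Harlow, Mbeki and Osei, alphabetically by surname: Harlow before Mbeki before Osei.
Dimitriou and Saleh are each not a past Master, so the next rule applies.
Among Dimitriou and Saleh, alphabetically by surname: Dimitriou before Saleh.
Horvat and Ivanova are each a past Master, so the next rule applies.
Among Horvat and Ivanova, alphabetically by surname: Horvat before Ivanova.
Order: Harlow, Mbeki, Osei, Dimitriou, Saleh, Horvat, Ivanova.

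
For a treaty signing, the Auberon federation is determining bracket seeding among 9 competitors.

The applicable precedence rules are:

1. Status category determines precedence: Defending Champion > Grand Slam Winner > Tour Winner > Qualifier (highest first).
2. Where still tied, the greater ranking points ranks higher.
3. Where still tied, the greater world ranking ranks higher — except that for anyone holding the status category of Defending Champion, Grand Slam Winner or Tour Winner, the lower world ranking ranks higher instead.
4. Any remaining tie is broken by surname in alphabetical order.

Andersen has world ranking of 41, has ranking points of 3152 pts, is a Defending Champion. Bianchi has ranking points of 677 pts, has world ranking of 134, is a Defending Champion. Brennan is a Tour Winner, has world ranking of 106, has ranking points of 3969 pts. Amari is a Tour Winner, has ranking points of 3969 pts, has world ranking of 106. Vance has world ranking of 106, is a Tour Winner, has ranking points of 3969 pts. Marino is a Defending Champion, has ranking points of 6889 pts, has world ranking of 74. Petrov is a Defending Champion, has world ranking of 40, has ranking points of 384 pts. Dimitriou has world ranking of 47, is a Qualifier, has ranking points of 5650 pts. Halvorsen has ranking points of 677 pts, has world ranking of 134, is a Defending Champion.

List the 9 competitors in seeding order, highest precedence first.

By status category: Marino, Andersen, Bianchi, Halvorsen and Petrov (Defending Champion); then Amari, Brennan and Vance (Tour Winner); then Dimitriou (Qualifier).
Among Marino, Andersen, Bianchi, Halvorsen and Petrov, by ranking points (higher first): Marino (6889 pts) before Andersen (3152 pts) before Bianchi and Halvorsen (677 pts) before Petrov (384 pts).
Bianchi and Halvorsen both have world ranking 134, so the next rule applies.
Among Bianchi and Halvorsen, alphabetically by surname: Bianchi before Halvorsen.
Amari, Brennan and Vance all have ranking points 3969 pts, so the next rule applies.
Amari, Brennan and Vance all have world ranking 106, so the next rule applies.
Among Amari, Brennan and Vance, alphabetically by surname: Amari before Brennan before Vance.
Full order: Marino, Andersen, Bianchi, Halvorsen, Petrov, Amari, Brennan, Vance, Dimitriou.

Marino, Andersen, Bianchi, Halvorsen, Petrov, Amari, Brennan, Vance, Dimitriou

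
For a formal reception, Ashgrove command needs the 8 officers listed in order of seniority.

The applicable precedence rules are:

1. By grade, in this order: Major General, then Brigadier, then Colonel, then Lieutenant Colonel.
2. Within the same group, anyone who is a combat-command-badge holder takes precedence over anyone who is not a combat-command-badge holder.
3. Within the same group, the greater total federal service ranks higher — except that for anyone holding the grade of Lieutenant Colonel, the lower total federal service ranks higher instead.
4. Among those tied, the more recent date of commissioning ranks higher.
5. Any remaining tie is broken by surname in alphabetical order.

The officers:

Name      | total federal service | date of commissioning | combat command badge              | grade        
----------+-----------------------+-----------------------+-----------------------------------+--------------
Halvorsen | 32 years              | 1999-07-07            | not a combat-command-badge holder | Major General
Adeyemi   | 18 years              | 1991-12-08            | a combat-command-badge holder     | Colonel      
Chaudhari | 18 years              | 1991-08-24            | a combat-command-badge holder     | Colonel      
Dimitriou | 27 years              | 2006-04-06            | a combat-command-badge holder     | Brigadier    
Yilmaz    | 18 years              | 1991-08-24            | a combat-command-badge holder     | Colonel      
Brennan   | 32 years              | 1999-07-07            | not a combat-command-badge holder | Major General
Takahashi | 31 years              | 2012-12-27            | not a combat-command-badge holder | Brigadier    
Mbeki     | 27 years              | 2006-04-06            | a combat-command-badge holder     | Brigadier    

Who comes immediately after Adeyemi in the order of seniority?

By grade: Brennan and Halvorsen (Major General); then Dimitriou, Mbeki and Takahashi (Brigadier); then Adeyemi, Chaudhari and Yilmaz (Colonel).
Brennan and Halvorsen are each not a combat-command-badge holder, so the next rule applies.
Brennan and Halvorsen both have total federal service 32 years, so the next rule applies.
Brennan and Halvorsen both have date of commissioning 1999-07-07, so the next rule applies.
Among Brennan and Halvorsen, alphabetically by surname: Brennan before Halvorsen.
Among Dimitriou, Mbeki and Takahashi, a combat-command-badge holder before not a combat-command-badge holder: Dimitriou and Mbeki (a combat-command-badge holder) before Takahashi (not a combat-command-badge holder).
Dimitriou and Mbeki both have total federal service 27 years, so the next rule applies.
Dimitriou and Mbeki both have date of commissioning 2006-04-06, so the next rule applies.
Among Dimitriou and Mbeki, alphabetically by surname: Dimitriou before Mbeki.
Adeyemi, Chaudhari and Yilmaz are each a combat-command-badge holder, so the next rule applies.
Adeyemi, Chaudhari and Yilmaz all have total federal service 18 years, so the next rule applies.
Among Adeyemi, Chaudhari and Yilmaz, by date of commissioning (later first): Adeyemi (1991-12-08) before Chaudhari and Yilmaz (1991-08-24).
Among Chaudhari and Yilmaz, alphabetically by surname: Chaudhari before Yilmaz.
Order: Brennan, Halvorsen, Dimitriou, Mbeki, Takahashi, Adeyemi, Chaudhari, Yilmaz.

Chaudhari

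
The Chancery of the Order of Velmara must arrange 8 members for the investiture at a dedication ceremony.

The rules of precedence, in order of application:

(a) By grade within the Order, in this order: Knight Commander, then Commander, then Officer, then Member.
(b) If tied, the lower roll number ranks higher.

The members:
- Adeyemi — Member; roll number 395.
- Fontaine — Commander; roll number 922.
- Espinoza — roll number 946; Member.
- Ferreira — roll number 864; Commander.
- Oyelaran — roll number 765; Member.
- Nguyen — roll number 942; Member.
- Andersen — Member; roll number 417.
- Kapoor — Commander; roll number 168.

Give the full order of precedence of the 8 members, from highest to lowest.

By grade within the Order: Kapoor, Ferreira and Fontaine (Commander); then Adeyemi, Andersen, Oyelaran, Nguyen and Espinoza (Member).
Among Kapoor, Ferreira and Fontaine, by roll number (lower first): Kapoor (168) before Ferreira (864) before Fontaine (922).
Among Adeyemi, Andersen, Oyelaran, Nguyen and Espinoza, by roll number (lower first): Adeyemi (395) before Andersen (417) before Oyelaran (765) before Nguyen (942) before Espinoza (946).
Full order: Kapoor, Ferreira, Fontaine, Adeyemi, Andersen, Oyelaran, Nguyen, Espinoza.

Kapoor, Ferreira, Fontaine, Adeyemi, Andersen, Oyelaran, Nguyen, Espinoza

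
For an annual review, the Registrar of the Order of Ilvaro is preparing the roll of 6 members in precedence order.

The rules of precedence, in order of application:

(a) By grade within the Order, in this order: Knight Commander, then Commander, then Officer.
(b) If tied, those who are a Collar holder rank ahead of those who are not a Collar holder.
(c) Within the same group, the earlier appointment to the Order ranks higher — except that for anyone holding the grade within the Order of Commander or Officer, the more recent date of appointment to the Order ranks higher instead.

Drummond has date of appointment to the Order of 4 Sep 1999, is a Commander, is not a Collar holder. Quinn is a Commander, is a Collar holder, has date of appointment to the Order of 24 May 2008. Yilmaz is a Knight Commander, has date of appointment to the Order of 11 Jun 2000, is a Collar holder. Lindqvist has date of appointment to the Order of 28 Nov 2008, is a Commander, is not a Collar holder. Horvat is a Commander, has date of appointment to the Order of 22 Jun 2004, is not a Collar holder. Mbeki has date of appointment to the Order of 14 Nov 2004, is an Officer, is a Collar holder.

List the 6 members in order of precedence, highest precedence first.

Yilmaz, Quinn, Lindqvist, Horvat, Drummond, Mbeki

By grade within the Order: Yilmaz (Knight Commander); then Quinn, Lindqvist, Horvat and Drummond (Commander); then Mbeki (Officer).
Among Quinn, Lindqvist, Horvat and Drummond, a Collar holder before not a Collar holder: Quinn (a Collar holder) before Lindqvist, Horvat and Drummond (not a Collar holder).
Among Lindqvist, Horvat and Drummond, by date of appointment to the Order (later first) (reversed rule for this group): Lindqvist (28 Nov 2008) before Horvat (22 Jun 2004) before Drummond (4 Sep 1999).
Full order: Yilmaz, Quinn, Lindqvist, Horvat, Drummond, Mbeki.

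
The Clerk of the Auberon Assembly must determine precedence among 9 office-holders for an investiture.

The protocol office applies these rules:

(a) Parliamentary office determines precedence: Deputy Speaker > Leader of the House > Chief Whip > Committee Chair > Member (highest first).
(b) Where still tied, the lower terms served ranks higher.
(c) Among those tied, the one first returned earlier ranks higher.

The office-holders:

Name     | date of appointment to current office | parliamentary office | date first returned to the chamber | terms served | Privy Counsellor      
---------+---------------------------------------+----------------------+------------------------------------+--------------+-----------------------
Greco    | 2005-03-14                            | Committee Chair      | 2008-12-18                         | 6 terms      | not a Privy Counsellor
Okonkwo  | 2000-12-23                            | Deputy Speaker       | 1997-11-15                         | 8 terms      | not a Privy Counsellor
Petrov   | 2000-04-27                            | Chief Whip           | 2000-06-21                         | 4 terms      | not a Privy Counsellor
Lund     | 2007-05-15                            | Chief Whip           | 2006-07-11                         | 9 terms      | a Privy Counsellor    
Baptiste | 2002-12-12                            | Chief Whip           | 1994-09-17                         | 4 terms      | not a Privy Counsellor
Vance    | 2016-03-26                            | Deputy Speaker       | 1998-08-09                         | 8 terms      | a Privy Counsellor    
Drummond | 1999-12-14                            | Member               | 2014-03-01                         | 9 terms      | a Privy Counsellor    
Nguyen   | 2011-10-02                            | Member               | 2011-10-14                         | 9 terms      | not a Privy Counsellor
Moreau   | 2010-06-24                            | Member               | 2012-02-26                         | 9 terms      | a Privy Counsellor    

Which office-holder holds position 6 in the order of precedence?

By parliamentary office: Okonkwo and Vance (Deputy Speaker); then Baptiste, Petrov and Lund (Chief Whip); then Greco (Committee Chair); then Nguyen, Moreau and Drummond (Member).
Okonkwo and Vance both have terms served 8 terms, so the next rule applies.
Among Okonkwo and Vance, by date first returned to the chamber (earlier first): Okonkwo (1997-11-15) before Vance (1998-08-09).
Among Baptiste, Petrov and Lund, by terms served (lower first): Baptiste and Petrov (4 terms) before Lund (9 terms).
Among Baptiste and Petrov, by date first returned to the chamber (earlier first): Baptiste (1994-09-17) before Petrov (2000-06-21).
Nguyen, Moreau and Drummond all have terms served 9 terms, so the next rule applies.
Among Nguyen, Moreau and Drummond, by date first returned to the chamber (earlier first): Nguyen (2011-10-14) before Moreau (2012-02-26) before Drummond (2014-03-01).
Order: Okonkwo, Vance, Baptiste, Petrov, Lund, Greco, Nguyen, Moreau, Drummond.

Greco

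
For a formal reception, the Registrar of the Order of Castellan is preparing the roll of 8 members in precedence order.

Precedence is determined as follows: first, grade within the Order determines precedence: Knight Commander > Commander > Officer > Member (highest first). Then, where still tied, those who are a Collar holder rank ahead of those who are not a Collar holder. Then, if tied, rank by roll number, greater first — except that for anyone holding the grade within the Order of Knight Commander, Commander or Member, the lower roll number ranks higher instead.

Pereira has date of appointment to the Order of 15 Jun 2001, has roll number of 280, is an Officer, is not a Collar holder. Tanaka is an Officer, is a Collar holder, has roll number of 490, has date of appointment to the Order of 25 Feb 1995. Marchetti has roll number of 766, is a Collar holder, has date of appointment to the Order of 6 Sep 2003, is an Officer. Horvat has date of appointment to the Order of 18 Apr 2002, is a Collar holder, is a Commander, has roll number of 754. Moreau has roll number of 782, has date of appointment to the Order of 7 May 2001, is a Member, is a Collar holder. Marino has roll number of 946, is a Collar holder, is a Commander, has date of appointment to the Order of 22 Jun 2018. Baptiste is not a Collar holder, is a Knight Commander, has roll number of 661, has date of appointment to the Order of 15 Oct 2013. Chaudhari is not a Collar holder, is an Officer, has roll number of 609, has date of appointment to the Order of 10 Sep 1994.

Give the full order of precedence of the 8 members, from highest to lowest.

By grade within the Order: Baptiste (Knight Commander); then Horvat and Marino (Commander); then Marchetti, Tanaka, Chaudhari and Pereira (Officer); then Moreau (Member).
Horvat and Marino are each a Collar holder, so the next rule applies.
Among Horvat and Marino, by roll number (lower first) (reversed rule for this group): Horvat (754) before Marino (946).
Among Marchetti, Tanaka, Chaudhari and Pereira, a Collar holder before not a Collar holder: Marchetti and Tanaka (a Collar holder) before Chaudhari and Pereira (not a Collar holder).
Among Marchetti and Tanaka, by roll number (higher first): Marchetti (766) before Tanaka (490).
Among Chaudhari and Pereira, by roll number (higher first): Chaudhari (609) before Pereira (280).
Full order: Baptiste, Horvat, Marino, Marchetti, Tanaka, Chaudhari, Pereira, Moreau.

Baptiste, Horvat, Marino, Marchetti, Tanaka, Chaudhari, Pereira, Moreau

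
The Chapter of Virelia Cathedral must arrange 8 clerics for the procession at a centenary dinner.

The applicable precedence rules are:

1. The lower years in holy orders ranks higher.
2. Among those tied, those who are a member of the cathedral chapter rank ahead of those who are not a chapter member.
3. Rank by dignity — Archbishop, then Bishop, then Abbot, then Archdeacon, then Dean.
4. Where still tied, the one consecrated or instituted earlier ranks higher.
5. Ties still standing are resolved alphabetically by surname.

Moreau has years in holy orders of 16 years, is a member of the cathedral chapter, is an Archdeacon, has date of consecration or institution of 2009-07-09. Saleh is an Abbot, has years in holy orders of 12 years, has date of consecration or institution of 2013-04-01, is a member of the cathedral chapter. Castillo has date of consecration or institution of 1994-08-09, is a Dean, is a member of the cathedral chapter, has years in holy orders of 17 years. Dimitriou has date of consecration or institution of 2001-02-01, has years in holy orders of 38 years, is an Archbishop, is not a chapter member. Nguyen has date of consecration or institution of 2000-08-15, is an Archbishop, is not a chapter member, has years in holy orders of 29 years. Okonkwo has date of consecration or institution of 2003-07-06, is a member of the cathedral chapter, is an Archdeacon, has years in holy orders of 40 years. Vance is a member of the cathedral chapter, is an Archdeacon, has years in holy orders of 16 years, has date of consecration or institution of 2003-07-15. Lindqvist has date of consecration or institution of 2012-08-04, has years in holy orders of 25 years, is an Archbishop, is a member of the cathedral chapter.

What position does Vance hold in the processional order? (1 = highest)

By years in holy orders (lower first): Saleh (12 years); then Vance and Moreau (both 16 years); then Castillo (17 years); then Lindqvist (25 years); then Nguyen (29 years); then Dimitriou (38 years); then Okonkwo (40 years).
Vance and Moreau are each a member of the cathedral chapter, so the next rule applies.
Vance and Moreau are each Archdeacon, so the next rule applies.
Among Vance and Moreau, by date of consecration or institution (earlier first): Vance (2003-07-15) before Moreau (2009-07-09).
Order: Saleh, Vance, Moreau, Castillo, Lindqvist, Nguyen, Dimitriou, Okonkwo. So position 2.

2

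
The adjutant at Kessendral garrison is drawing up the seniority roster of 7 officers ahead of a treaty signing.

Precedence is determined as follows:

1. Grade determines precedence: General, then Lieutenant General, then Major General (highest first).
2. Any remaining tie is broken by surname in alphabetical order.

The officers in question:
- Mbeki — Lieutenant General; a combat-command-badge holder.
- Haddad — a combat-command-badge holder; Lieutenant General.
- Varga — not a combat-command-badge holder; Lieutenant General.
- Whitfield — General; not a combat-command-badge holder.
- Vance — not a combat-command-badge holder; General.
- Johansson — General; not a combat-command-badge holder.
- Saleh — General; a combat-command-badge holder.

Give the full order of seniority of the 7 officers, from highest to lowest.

Johansson, Saleh, Vance, Whitfield, Haddad, Mbeki, Varga

By grade: Johansson, Saleh, Vance and Whitfield (General); then Haddad, Mbeki and Varga (Lieutenant General).
Among Johansson, Saleh, Vance and Whitfield, alphabetically by surname: Johansson before Saleh before Vance before Whitfield.
Among Haddad, Mbeki and Varga, alphabetically by surname: Haddad before Mbeki before Varga.
Full order: Johansson, Saleh, Vance, Whitfield, Haddad, Mbeki, Varga.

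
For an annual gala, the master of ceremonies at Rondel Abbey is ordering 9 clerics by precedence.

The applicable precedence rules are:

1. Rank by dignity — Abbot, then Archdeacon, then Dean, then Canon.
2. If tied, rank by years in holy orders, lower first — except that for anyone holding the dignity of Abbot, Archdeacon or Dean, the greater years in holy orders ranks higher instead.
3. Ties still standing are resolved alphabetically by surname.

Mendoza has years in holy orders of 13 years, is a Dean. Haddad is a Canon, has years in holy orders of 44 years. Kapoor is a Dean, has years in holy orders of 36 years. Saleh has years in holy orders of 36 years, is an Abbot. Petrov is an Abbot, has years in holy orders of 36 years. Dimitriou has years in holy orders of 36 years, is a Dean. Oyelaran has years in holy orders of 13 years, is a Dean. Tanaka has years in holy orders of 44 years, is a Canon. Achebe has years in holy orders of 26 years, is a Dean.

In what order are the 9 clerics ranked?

Petrov, Saleh, Dimitriou, Kapoor, Achebe, Mendoza, Oyelaran, Haddad, Tanaka

By dignity: Petrov and Saleh (Abbot); then Dimitriou, Kapoor, Achebe, Mendoza and Oyelaran (Dean); then Haddad and Tanaka (Canon).
Petrov and Saleh both have years in holy orders 36 years, so the next rule applies.
Among Petrov and Saleh, alphabetically by surname: Petrov before Saleh.
Among Dimitriou, Kapoor, Achebe, Mendoza and Oyelaran, by years in holy orders (higher first) (reversed rule for this group): Dimitriou and Kapoor (36 years) before Achebe (26 years) before Mendoza and Oyelaran (13 years).
Among Dimitriou and Kapoor, alphabetically by surname: Dimitriou before Kapoor.
Among Mendoza and Oyelaran, alphabetically by surname: Mendoza before Oyelaran.
Haddad and Tanaka both have years in holy orders 44 years, so the next rule applies.
Among Haddad and Tanaka, alphabetically by surname: Haddad before Tanaka.
Full order: Petrov, Saleh, Dimitriou, Kapoor, Achebe, Mendoza, Oyelaran, Haddad, Tanaka.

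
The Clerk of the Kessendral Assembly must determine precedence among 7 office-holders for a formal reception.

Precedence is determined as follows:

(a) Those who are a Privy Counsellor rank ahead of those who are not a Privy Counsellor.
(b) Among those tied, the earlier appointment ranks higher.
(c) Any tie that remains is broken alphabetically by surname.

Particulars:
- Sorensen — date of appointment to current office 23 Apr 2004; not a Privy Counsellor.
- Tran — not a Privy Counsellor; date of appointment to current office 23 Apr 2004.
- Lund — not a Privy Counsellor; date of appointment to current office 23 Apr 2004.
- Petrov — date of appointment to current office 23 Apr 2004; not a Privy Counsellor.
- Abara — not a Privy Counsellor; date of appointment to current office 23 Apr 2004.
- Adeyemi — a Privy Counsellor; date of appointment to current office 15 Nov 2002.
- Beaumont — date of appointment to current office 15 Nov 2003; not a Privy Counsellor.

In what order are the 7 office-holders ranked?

Adeyemi, Beaumont, Abara, Lund, Petrov, Sorensen, Tran

By the first rule: Adeyemi (a Privy Counsellor); then Beaumont, Abara, Lund, Petrov, Sorensen and Tran (each not a Privy Counsellor).
Among Beaumont, Abara, Lund, Petrov, Sorensen and Tran, by date of appointment to current office (earlier first): Beaumont (15 Nov 2003) before Abara, Lund, Petrov, Sorensen and Tran (23 Apr 2004).
Among Abara, Lund, Petrov, Sorensen and Tran, alphabetically by surname: Abara before Lund before Petrov before Sorensen before Tran.
Full order: Adeyemi, Beaumont, Abara, Lund, Petrov, Sorensen, Tran.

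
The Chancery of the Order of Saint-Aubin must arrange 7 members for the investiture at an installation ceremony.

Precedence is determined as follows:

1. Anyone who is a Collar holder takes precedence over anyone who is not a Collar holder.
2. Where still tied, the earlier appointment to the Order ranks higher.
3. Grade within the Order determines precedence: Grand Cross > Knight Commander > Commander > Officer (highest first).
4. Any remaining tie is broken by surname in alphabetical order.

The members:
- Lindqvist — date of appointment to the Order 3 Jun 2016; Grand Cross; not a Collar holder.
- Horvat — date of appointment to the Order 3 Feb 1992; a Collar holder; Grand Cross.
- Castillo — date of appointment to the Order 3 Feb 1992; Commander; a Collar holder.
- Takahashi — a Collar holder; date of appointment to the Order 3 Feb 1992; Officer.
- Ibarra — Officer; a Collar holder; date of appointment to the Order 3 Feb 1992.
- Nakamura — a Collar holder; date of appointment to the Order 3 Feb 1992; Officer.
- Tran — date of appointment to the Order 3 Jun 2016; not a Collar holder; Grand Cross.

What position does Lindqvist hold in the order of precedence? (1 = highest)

6

By the first rule: Horvat, Castillo, Ibarra, Nakamura and Takahashi (each a Collar holder); then Lindqvist and Tran (both not a Collar holder).
Horvat, Castillo, Ibarra, Nakamura and Takahashi all have date of appointment to the Order 3 Feb 1992, so the next rule applies.
Among Horvat, Castillo, Ibarra, Nakamura and Takahashi, by grade within the Order: Horvat (Grand Cross) before Castillo (Commander) before Ibarra, Nakamura and Takahashi (Officer).
Among Ibarra, Nakamura and Takahashi, alphabetically by surname: Ibarra before Nakamura before Takahashi.
Lindqvist and Tran both have date of appointment to the Order 3 Jun 2016, so the next rule applies.
Lindqvist and Tran are each Grand Cross, so the next rule applies.
Among Lindqvist and Tran, alphabetically by surname: Lindqvist before Tran.
Order: Horvat, Castillo, Ibarra, Nakamura, Takahashi, Lindqvist, Tran. So position 6.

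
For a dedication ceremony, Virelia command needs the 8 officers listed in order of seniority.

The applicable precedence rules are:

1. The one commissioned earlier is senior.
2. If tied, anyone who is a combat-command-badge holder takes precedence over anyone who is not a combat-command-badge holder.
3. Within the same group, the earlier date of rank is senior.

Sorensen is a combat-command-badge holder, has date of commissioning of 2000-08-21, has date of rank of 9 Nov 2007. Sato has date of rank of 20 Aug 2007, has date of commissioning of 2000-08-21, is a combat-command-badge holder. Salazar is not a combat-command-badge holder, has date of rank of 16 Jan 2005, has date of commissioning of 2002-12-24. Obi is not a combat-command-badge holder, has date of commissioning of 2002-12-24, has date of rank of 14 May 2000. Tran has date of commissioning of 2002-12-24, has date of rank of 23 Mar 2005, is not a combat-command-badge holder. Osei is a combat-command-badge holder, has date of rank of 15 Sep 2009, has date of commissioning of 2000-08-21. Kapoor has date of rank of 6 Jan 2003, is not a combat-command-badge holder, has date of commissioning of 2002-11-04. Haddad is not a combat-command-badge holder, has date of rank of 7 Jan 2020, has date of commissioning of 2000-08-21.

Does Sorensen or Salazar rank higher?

Sorensen

By date of commissioning (earlier first): Sato, Sorensen, Osei and Haddad (each 2000-08-21); then Kapoor (2002-11-04); then Obi, Salazar and Tran (each 2002-12-24).
Among Sato, Sorensen, Osei and Haddad, a combat-command-badge holder before not a combat-command-badge holder: Sato, Sorensen and Osei (a combat-command-badge holder) before Haddad (not a combat-command-badge holder).
Among Sato, Sorensen and Osei, by date of rank (earlier first): Sato (20 Aug 2007) before Sorensen (9 Nov 2007) before Osei (15 Sep 2009).
Obi, Salazar and Tran are each not a combat-command-badge holder, so the next rule applies.
Among Obi, Salazar and Tran, by date of rank (earlier first): Obi (14 May 2000) before Salazar (16 Jan 2005) before Tran (23 Mar 2005).
So Sorensen takes precedence.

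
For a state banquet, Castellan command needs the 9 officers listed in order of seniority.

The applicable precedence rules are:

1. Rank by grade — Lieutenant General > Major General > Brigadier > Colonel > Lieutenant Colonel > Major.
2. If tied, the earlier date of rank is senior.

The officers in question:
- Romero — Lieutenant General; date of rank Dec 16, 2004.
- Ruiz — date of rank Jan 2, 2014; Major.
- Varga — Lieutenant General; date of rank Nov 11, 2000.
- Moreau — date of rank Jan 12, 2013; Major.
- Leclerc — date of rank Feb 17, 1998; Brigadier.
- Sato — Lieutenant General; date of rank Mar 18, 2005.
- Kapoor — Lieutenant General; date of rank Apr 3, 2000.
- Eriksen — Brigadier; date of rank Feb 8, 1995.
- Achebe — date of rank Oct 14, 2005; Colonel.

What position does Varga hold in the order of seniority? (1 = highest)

By grade: Kapoor, Varga, Romero and Sato (Lieutenant General); then Eriksen and Leclerc (Brigadier); then Achebe (Colonel); then Moreau and Ruiz (Major).
Among Kapoor, Varga, Romero and Sato, by date of rank (earlier first): Kapoor (Apr 3, 2000) before Varga (Nov 11, 2000) before Romero (Dec 16, 2004) before Sato (Mar 18, 2005).
Among Eriksen and Leclerc, by date of rank (earlier first): Eriksen (Feb 8, 1995) before Leclerc (Feb 17, 1998).
Among Moreau and Ruiz, by date of rank (earlier first): Moreau (Jan 12, 2013) before Ruiz (Jan 2, 2014).
Order: Kapoor, Varga, Romero, Sato, Eriksen, Leclerc, Achebe, Moreau, Ruiz. So position 2.

2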